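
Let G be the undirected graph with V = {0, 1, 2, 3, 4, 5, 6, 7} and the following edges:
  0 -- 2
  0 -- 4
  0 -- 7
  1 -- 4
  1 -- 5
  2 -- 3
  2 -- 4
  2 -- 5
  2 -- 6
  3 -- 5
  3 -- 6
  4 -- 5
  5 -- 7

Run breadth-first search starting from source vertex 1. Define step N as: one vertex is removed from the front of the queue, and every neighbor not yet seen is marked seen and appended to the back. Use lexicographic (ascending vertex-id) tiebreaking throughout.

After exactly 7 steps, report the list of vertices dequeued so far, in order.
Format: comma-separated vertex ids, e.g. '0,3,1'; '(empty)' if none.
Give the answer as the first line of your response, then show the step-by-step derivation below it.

1,4,5,0,2,3,7

step 1: dequeue 1; queue=[4,5]; order=1
step 2: dequeue 4; queue=[5,0,2]; order=1,4
step 3: dequeue 5; queue=[0,2,3,7]; order=1,4,5
step 4: dequeue 0; queue=[2,3,7]; order=1,4,5,0
step 5: dequeue 2; queue=[3,7,6]; order=1,4,5,0,2
step 6: dequeue 3; queue=[7,6]; order=1,4,5,0,2,3
step 7: dequeue 7; queue=[6]; order=1,4,5,0,2,3,7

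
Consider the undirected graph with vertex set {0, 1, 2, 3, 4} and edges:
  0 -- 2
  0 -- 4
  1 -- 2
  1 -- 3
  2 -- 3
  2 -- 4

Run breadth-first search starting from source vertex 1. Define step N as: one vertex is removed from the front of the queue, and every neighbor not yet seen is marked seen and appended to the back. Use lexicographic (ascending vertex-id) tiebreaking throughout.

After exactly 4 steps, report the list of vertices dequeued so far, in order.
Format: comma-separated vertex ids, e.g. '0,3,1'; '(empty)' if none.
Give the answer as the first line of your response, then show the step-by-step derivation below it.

1,2,3,0

step 1: dequeue 1; queue=[2,3]; order=1
step 2: dequeue 2; queue=[3,0,4]; order=1,2
step 3: dequeue 3; queue=[0,4]; order=1,2,3
step 4: dequeue 0; queue=[4]; order=1,2,3,0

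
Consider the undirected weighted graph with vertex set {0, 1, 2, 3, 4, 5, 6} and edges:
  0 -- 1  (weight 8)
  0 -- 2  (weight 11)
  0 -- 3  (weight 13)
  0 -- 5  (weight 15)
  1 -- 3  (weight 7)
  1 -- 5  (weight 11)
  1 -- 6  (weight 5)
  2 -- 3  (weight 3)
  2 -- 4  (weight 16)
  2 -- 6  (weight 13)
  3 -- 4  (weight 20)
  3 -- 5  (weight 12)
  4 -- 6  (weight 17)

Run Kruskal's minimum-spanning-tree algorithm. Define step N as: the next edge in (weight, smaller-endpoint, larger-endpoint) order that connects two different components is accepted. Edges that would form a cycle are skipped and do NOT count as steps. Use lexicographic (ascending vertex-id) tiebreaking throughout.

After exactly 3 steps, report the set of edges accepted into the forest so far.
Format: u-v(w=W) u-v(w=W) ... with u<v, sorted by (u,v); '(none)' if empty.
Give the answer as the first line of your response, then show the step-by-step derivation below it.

1-3(w=7) 1-6(w=5) 2-3(w=3)

step 1: add edge 2-3 (w=3); MST = {2-3(w=3)}
step 2: add edge 1-6 (w=5); MST = {1-6(w=5) 2-3(w=3)}
step 3: add edge 1-3 (w=7); MST = {1-3(w=7) 1-6(w=5) 2-3(w=3)}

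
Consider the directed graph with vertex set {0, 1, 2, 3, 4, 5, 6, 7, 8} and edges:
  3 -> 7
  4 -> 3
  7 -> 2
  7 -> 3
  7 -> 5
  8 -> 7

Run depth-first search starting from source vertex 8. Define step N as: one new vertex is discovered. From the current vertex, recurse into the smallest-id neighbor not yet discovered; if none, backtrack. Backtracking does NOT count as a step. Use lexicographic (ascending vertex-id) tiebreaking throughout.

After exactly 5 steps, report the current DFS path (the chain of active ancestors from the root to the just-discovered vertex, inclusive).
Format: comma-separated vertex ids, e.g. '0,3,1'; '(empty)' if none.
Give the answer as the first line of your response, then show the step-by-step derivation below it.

8,7,5

step 1: discover 8; path=8; order=8
step 2: discover 7; path=8>7; order=8,7
step 3: discover 2; path=8>7>2; order=8,7,2
step 4: discover 3; path=8>7>3; order=8,7,2,3
step 5: discover 5; path=8>7>5; order=8,7,2,3,5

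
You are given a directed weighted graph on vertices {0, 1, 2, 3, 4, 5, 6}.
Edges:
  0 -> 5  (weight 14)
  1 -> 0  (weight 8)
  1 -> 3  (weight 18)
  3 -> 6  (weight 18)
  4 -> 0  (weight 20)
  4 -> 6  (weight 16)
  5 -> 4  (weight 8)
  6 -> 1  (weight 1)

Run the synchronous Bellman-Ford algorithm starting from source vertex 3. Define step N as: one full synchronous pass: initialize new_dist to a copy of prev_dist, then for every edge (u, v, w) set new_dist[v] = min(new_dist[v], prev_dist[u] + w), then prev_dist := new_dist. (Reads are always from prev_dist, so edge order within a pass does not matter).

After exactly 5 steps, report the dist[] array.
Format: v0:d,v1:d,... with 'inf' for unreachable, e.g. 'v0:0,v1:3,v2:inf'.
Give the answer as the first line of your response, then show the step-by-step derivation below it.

v0:27,v1:19,v2:inf,v3:0,v4:49,v5:41,v6:18

step 1: dist = v0:inf,v1:inf,v2:inf,v3:0,v4:inf,v5:inf,v6:18
step 2: dist = v0:inf,v1:19,v2:inf,v3:0,v4:inf,v5:inf,v6:18
step 3: dist = v0:27,v1:19,v2:inf,v3:0,v4:inf,v5:inf,v6:18
step 4: dist = v0:27,v1:19,v2:inf,v3:0,v4:inf,v5:41,v6:18
step 5: dist = v0:27,v1:19,v2:inf,v3:0,v4:49,v5:41,v6:18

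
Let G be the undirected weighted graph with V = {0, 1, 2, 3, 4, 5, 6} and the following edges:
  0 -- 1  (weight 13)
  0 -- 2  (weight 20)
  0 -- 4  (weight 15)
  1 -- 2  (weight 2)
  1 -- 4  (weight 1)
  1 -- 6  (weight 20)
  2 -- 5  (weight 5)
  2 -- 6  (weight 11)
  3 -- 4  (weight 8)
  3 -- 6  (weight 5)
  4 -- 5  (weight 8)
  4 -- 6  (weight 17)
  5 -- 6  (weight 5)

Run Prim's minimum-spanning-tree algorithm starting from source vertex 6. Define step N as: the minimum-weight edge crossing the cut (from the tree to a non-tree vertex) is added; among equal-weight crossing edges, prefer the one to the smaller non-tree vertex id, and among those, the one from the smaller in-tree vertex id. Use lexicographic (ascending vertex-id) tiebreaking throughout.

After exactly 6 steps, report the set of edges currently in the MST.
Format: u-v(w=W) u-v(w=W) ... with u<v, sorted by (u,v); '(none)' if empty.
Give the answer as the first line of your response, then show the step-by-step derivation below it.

0-1(w=13) 1-2(w=2) 1-4(w=1) 2-5(w=5) 3-6(w=5) 5-6(w=5)

step 1: add edge 3-6 (w=5); MST = {3-6(w=5)}
step 2: add edge 5-6 (w=5); MST = {3-6(w=5) 5-6(w=5)}
step 3: add edge 2-5 (w=5); MST = {2-5(w=5) 3-6(w=5) 5-6(w=5)}
step 4: add edge 1-2 (w=2); MST = {1-2(w=2) 2-5(w=5) 3-6(w=5) 5-6(w=5)}
step 5: add edge 1-4 (w=1); MST = {1-2(w=2) 1-4(w=1) 2-5(w=5) 3-6(w=5) 5-6(w=5)}
step 6: add edge 0-1 (w=13); MST = {0-1(w=13) 1-2(w=2) 1-4(w=1) 2-5(w=5) 3-6(w=5) 5-6(w=5)}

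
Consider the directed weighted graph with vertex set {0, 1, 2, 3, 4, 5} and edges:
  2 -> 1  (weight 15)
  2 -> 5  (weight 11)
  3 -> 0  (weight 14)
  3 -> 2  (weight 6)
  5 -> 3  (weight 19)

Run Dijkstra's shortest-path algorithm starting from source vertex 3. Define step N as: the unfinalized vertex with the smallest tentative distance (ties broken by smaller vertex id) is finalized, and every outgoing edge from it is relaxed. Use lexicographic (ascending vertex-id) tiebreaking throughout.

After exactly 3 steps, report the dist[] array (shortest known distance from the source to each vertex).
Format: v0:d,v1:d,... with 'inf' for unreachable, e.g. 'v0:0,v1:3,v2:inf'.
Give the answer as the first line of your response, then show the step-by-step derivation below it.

v0:14,v1:21,v2:6,v3:0,v4:inf,v5:17

step 1: dist = v0:14,v1:inf,v2:6,v3:0,v4:inf,v5:inf
step 2: dist = v0:14,v1:21,v2:6,v3:0,v4:inf,v5:17
step 3: dist = v0:14,v1:21,v2:6,v3:0,v4:inf,v5:17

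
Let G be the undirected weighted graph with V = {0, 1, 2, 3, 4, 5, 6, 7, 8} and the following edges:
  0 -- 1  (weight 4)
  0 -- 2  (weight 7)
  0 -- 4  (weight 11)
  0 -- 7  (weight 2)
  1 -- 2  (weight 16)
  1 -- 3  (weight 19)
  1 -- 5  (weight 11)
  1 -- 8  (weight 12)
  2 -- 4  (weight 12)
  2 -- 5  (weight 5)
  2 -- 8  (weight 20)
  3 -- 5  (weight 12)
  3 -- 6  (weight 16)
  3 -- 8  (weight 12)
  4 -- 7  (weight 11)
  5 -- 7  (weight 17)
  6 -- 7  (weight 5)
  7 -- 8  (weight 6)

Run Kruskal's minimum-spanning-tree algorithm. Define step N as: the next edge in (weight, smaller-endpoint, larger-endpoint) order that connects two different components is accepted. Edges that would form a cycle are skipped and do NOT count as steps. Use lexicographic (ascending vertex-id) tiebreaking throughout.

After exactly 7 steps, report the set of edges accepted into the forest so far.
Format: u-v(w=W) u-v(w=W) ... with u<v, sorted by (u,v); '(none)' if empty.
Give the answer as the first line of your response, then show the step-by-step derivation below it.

0-1(w=4) 0-2(w=7) 0-4(w=11) 0-7(w=2) 2-5(w=5) 6-7(w=5) 7-8(w=6)

step 1: add edge 0-7 (w=2); MST = {0-7(w=2)}
step 2: add edge 0-1 (w=4); MST = {0-1(w=4) 0-7(w=2)}
step 3: add edge 2-5 (w=5); MST = {0-1(w=4) 0-7(w=2) 2-5(w=5)}
step 4: add edge 6-7 (w=5); MST = {0-1(w=4) 0-7(w=2) 2-5(w=5) 6-7(w=5)}
step 5: add edge 7-8 (w=6); MST = {0-1(w=4) 0-7(w=2) 2-5(w=5) 6-7(w=5) 7-8(w=6)}
step 6: add edge 0-2 (w=7); MST = {0-1(w=4) 0-2(w=7) 0-7(w=2) 2-5(w=5) 6-7(w=5) 7-8(w=6)}
step 7: add edge 0-4 (w=11); MST = {0-1(w=4) 0-2(w=7) 0-4(w=11) 0-7(w=2) 2-5(w=5) 6-7(w=5) 7-8(w=6)}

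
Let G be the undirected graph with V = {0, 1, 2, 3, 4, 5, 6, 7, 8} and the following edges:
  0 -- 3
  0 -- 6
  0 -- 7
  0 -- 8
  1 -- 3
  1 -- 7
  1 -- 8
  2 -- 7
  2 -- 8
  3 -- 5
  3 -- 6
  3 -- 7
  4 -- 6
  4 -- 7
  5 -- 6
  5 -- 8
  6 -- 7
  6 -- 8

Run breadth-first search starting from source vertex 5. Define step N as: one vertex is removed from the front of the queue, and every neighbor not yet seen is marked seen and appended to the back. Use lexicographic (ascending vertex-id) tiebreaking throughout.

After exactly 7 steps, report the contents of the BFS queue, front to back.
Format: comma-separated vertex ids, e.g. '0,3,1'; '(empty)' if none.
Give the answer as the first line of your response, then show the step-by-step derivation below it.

4,2

step 1: dequeue 5; queue=[3,6,8]; order=5
step 2: dequeue 3; queue=[6,8,0,1,7]; order=5,3
step 3: dequeue 6; queue=[8,0,1,7,4]; order=5,3,6
step 4: dequeue 8; queue=[0,1,7,4,2]; order=5,3,6,8
step 5: dequeue 0; queue=[1,7,4,2]; order=5,3,6,8,0
step 6: dequeue 1; queue=[7,4,2]; order=5,3,6,8,0,1
step 7: dequeue 7; queue=[4,2]; order=5,3,6,8,0,1,7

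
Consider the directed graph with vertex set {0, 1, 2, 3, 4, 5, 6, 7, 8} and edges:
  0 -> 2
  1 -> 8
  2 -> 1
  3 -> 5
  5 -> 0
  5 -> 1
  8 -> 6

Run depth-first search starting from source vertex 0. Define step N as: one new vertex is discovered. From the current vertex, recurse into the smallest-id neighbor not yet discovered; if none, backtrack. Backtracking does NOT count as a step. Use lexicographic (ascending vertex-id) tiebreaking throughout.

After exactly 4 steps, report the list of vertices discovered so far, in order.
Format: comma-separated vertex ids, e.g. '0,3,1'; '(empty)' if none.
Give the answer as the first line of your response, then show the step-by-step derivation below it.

0,2,1,8

step 1: discover 0; path=0; order=0
step 2: discover 2; path=0>2; order=0,2
step 3: discover 1; path=0>2>1; order=0,2,1
step 4: discover 8; path=0>2>1>8; order=0,2,1,8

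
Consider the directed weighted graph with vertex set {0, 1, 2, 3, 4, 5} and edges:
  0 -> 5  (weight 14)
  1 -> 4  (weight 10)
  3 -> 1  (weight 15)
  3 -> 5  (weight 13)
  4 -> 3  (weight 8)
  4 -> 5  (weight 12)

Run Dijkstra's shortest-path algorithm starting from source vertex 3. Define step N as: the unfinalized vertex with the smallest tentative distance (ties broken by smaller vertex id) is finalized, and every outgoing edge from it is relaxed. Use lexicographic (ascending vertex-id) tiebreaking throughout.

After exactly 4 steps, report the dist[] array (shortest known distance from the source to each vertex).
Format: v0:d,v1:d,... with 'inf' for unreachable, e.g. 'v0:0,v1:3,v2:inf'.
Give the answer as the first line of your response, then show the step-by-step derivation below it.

v0:inf,v1:15,v2:inf,v3:0,v4:25,v5:13

step 1: dist = v0:inf,v1:15,v2:inf,v3:0,v4:inf,v5:13
step 2: dist = v0:inf,v1:15,v2:inf,v3:0,v4:inf,v5:13
step 3: dist = v0:inf,v1:15,v2:inf,v3:0,v4:25,v5:13
step 4: dist = v0:inf,v1:15,v2:inf,v3:0,v4:25,v5:13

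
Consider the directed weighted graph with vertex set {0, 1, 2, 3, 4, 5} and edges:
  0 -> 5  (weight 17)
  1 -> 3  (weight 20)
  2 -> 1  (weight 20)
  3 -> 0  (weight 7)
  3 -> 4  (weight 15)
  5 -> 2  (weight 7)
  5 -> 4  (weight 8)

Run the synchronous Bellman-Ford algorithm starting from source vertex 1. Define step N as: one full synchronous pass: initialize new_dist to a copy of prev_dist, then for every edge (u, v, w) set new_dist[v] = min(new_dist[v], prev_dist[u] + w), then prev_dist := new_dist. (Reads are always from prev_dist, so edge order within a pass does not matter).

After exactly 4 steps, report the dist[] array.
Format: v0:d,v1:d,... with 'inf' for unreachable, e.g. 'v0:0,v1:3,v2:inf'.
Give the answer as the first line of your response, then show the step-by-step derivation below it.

v0:27,v1:0,v2:51,v3:20,v4:35,v5:44

step 1: dist = v0:inf,v1:0,v2:inf,v3:20,v4:inf,v5:inf
step 2: dist = v0:27,v1:0,v2:inf,v3:20,v4:35,v5:inf
step 3: dist = v0:27,v1:0,v2:inf,v3:20,v4:35,v5:44
step 4: dist = v0:27,v1:0,v2:51,v3:20,v4:35,v5:44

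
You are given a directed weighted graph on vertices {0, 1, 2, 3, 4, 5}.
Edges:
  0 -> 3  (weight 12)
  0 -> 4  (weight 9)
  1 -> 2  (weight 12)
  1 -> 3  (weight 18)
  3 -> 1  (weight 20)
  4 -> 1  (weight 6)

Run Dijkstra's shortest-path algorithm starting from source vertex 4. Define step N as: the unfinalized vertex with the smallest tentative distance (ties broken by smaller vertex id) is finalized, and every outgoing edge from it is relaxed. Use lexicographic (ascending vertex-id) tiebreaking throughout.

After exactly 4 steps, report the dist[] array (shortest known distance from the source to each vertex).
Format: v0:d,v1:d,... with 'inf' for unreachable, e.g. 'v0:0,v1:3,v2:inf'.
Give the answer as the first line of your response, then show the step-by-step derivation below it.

v0:inf,v1:6,v2:18,v3:24,v4:0,v5:inf

step 1: dist = v0:inf,v1:6,v2:inf,v3:inf,v4:0,v5:inf
step 2: dist = v0:inf,v1:6,v2:18,v3:24,v4:0,v5:inf
step 3: dist = v0:inf,v1:6,v2:18,v3:24,v4:0,v5:inf
step 4: dist = v0:inf,v1:6,v2:18,v3:24,v4:0,v5:inf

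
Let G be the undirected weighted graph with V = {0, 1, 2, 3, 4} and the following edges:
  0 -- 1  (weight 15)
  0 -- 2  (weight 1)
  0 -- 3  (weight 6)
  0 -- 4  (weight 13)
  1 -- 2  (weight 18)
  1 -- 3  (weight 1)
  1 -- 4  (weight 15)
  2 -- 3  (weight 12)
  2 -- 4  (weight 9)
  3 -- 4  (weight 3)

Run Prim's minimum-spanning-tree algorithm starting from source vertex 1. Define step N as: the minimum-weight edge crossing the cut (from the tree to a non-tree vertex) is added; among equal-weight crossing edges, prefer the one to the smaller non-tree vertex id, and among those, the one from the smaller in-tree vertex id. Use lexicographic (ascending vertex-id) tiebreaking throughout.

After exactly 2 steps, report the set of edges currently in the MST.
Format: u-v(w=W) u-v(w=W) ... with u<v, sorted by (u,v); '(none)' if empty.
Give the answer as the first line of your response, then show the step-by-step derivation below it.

1-3(w=1) 3-4(w=3)

step 1: add edge 1-3 (w=1); MST = {1-3(w=1)}
step 2: add edge 3-4 (w=3); MST = {1-3(w=1) 3-4(w=3)}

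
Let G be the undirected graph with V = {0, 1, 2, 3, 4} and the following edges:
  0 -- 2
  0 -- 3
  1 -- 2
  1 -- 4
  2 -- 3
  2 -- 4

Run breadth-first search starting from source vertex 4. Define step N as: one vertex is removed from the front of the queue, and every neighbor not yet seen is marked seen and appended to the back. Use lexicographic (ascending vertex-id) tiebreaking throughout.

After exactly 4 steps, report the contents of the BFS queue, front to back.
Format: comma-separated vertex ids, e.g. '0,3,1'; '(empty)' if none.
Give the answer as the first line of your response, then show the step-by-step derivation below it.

3

step 1: dequeue 4; queue=[1,2]; order=4
step 2: dequeue 1; queue=[2]; order=4,1
step 3: dequeue 2; queue=[0,3]; order=4,1,2
step 4: dequeue 0; queue=[3]; order=4,1,2,0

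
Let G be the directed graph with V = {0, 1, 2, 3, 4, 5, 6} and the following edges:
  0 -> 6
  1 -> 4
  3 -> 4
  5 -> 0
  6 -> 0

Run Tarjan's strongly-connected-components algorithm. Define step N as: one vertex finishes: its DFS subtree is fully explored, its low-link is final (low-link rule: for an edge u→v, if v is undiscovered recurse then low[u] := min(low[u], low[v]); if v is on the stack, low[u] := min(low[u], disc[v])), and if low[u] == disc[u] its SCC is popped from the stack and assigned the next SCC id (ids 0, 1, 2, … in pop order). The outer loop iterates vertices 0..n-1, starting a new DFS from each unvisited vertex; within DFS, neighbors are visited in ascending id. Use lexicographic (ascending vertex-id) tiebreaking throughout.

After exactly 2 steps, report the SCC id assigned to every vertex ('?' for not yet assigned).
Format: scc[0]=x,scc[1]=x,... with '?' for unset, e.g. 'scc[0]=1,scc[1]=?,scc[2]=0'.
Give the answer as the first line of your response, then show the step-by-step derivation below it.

scc[0]=0,scc[1]=?,scc[2]=?,scc[3]=?,scc[4]=?,scc[5]=?,scc[6]=0

step 1: low=(low[0]=0,low[1]=?,low[2]=?,low[3]=?,low[4]=?,low[5]=?,low[6]=0); scc=(scc[0]=?,scc[1]=?,scc[2]=?,scc[3]=?,scc[4]=?,scc[5]=?,scc[6]=?)
step 2: low=(low[0]=0,low[1]=?,low[2]=?,low[3]=?,low[4]=?,low[5]=?,low[6]=0); scc=(scc[0]=0,scc[1]=?,scc[2]=?,scc[3]=?,scc[4]=?,scc[5]=?,scc[6]=0)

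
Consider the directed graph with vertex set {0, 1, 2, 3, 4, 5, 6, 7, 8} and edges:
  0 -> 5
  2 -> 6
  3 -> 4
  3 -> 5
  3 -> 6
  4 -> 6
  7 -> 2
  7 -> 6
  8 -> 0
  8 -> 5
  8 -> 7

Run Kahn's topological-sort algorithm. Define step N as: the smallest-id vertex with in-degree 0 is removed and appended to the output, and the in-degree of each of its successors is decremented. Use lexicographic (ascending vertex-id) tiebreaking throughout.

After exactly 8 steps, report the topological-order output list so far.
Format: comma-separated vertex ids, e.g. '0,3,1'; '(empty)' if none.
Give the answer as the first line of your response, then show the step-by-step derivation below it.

1,3,4,8,0,5,7,2

step 1: output 1; order=[1]; indeg=(1,0,1,0,1,3,4,1,0)
step 2: output 3; order=[1,3]; indeg=(1,0,1,0,0,2,3,1,0)
step 3: output 4; order=[1,3,4]; indeg=(1,0,1,0,0,2,2,1,0)
step 4: output 8; order=[1,3,4,8]; indeg=(0,0,1,0,0,1,2,0,0)
step 5: output 0; order=[1,3,4,8,0]; indeg=(0,0,1,0,0,0,2,0,0)
step 6: output 5; order=[1,3,4,8,0,5]; indeg=(0,0,1,0,0,0,2,0,0)
step 7: output 7; order=[1,3,4,8,0,5,7]; indeg=(0,0,0,0,0,0,1,0,0)
step 8: output 2; order=[1,3,4,8,0,5,7,2]; indeg=(0,0,0,0,0,0,0,0,0)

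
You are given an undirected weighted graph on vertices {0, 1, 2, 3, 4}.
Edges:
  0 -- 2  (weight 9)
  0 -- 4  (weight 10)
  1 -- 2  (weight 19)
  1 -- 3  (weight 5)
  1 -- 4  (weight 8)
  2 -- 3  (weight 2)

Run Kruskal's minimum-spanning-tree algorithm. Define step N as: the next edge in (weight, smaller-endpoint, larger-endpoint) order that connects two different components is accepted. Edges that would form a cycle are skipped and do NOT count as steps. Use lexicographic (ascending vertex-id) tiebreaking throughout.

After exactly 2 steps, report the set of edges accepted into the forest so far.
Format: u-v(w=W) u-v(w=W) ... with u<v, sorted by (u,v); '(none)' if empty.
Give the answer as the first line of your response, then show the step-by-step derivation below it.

1-3(w=5) 2-3(w=2)

step 1: add edge 2-3 (w=2); MST = {2-3(w=2)}
step 2: add edge 1-3 (w=5); MST = {1-3(w=5) 2-3(w=2)}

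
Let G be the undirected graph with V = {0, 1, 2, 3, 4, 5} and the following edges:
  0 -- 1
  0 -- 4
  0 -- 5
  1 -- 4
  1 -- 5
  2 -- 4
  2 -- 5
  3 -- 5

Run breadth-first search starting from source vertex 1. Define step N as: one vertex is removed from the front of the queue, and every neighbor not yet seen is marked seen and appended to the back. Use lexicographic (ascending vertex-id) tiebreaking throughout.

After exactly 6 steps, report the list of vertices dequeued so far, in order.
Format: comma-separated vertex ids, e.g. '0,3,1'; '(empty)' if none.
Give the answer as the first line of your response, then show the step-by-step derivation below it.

1,0,4,5,2,3

step 1: dequeue 1; queue=[0,4,5]; order=1
step 2: dequeue 0; queue=[4,5]; order=1,0
step 3: dequeue 4; queue=[5,2]; order=1,0,4
step 4: dequeue 5; queue=[2,3]; order=1,0,4,5
step 5: dequeue 2; queue=[3]; order=1,0,4,5,2
step 6: dequeue 3; queue=[(empty)]; order=1,0,4,5,2,3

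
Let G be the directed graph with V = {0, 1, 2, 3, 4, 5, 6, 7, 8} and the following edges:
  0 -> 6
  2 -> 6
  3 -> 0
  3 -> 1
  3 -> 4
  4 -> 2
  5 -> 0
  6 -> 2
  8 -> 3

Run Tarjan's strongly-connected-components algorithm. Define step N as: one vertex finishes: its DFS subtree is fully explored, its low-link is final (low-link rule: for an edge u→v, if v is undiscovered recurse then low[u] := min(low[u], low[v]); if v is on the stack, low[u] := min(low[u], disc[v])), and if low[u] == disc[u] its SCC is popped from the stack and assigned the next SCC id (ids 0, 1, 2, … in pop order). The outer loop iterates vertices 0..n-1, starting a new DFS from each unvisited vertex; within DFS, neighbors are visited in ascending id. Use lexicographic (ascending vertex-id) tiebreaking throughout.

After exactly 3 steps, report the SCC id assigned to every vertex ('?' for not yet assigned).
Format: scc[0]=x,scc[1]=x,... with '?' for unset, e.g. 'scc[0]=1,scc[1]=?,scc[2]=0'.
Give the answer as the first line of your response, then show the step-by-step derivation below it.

scc[0]=1,scc[1]=?,scc[2]=0,scc[3]=?,scc[4]=?,scc[5]=?,scc[6]=0,scc[7]=?,scc[8]=?

step 1: low=(low[0]=0,low[1]=?,low[2]=1,low[3]=?,low[4]=?,low[5]=?,low[6]=1,low[7]=?,low[8]=?); scc=(scc[0]=?,scc[1]=?,scc[2]=?,scc[3]=?,scc[4]=?,scc[5]=?,scc[6]=?,scc[7]=?,scc[8]=?)
step 2: low=(low[0]=0,low[1]=?,low[2]=1,low[3]=?,low[4]=?,low[5]=?,low[6]=1,low[7]=?,low[8]=?); scc=(scc[0]=?,scc[1]=?,scc[2]=0,scc[3]=?,scc[4]=?,scc[5]=?,scc[6]=0,scc[7]=?,scc[8]=?)
step 3: low=(low[0]=0,low[1]=?,low[2]=1,low[3]=?,low[4]=?,low[5]=?,low[6]=1,low[7]=?,low[8]=?); scc=(scc[0]=1,scc[1]=?,scc[2]=0,scc[3]=?,scc[4]=?,scc[5]=?,scc[6]=0,scc[7]=?,scc[8]=?)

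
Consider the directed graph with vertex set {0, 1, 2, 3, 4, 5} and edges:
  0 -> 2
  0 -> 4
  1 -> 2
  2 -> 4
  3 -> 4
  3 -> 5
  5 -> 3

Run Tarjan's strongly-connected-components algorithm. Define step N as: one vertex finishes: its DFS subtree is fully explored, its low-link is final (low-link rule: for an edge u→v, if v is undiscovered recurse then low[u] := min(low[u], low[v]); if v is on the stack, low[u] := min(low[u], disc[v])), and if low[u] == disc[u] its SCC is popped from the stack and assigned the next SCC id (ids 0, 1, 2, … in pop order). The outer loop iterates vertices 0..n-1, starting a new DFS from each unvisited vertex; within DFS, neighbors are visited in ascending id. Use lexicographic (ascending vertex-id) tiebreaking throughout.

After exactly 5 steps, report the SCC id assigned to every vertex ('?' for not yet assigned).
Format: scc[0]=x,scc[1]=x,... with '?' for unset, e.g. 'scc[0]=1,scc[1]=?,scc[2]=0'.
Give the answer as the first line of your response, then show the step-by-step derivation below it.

scc[0]=2,scc[1]=3,scc[2]=1,scc[3]=?,scc[4]=0,scc[5]=?

step 1: low=(low[0]=0,low[1]=?,low[2]=1,low[3]=?,low[4]=2,low[5]=?); scc=(scc[0]=?,scc[1]=?,scc[2]=?,scc[3]=?,scc[4]=0,scc[5]=?)
step 2: low=(low[0]=0,low[1]=?,low[2]=1,low[3]=?,low[4]=2,low[5]=?); scc=(scc[0]=?,scc[1]=?,scc[2]=1,scc[3]=?,scc[4]=0,scc[5]=?)
step 3: low=(low[0]=0,low[1]=?,low[2]=1,low[3]=?,low[4]=2,low[5]=?); scc=(scc[0]=2,scc[1]=?,scc[2]=1,scc[3]=?,scc[4]=0,scc[5]=?)
step 4: low=(low[0]=0,low[1]=3,low[2]=1,low[3]=?,low[4]=2,low[5]=?); scc=(scc[0]=2,scc[1]=3,scc[2]=1,scc[3]=?,scc[4]=0,scc[5]=?)
step 5: low=(low[0]=0,low[1]=3,low[2]=1,low[3]=4,low[4]=2,low[5]=4); scc=(scc[0]=2,scc[1]=3,scc[2]=1,scc[3]=?,scc[4]=0,scc[5]=?)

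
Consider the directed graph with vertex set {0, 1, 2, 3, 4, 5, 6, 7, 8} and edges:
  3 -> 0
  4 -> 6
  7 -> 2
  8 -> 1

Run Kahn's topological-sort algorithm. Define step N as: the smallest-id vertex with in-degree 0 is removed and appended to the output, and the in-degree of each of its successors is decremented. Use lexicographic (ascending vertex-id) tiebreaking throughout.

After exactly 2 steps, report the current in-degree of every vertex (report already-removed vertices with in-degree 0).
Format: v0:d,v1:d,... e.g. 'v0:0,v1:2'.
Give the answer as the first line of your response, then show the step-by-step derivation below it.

v0:0,v1:1,v2:1,v3:0,v4:0,v5:0,v6:1,v7:0,v8:0

step 1: output 3; order=[3]; indeg=(0,1,1,0,0,0,1,0,0)
step 2: output 0; order=[3,0]; indeg=(0,1,1,0,0,0,1,0,0)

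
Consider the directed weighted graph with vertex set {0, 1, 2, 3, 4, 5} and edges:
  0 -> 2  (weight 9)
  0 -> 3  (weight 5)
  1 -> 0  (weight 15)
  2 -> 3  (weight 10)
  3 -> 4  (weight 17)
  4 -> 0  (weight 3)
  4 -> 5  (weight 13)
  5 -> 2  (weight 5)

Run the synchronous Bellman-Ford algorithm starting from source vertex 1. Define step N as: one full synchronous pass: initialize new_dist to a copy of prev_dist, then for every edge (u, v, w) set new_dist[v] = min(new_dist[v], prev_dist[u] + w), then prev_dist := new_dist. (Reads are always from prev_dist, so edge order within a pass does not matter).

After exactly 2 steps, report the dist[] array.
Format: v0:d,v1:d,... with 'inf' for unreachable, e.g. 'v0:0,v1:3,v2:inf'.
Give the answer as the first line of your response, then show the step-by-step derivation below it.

v0:15,v1:0,v2:24,v3:20,v4:inf,v5:inf

step 1: dist = v0:15,v1:0,v2:inf,v3:inf,v4:inf,v5:inf
step 2: dist = v0:15,v1:0,v2:24,v3:20,v4:inf,v5:inf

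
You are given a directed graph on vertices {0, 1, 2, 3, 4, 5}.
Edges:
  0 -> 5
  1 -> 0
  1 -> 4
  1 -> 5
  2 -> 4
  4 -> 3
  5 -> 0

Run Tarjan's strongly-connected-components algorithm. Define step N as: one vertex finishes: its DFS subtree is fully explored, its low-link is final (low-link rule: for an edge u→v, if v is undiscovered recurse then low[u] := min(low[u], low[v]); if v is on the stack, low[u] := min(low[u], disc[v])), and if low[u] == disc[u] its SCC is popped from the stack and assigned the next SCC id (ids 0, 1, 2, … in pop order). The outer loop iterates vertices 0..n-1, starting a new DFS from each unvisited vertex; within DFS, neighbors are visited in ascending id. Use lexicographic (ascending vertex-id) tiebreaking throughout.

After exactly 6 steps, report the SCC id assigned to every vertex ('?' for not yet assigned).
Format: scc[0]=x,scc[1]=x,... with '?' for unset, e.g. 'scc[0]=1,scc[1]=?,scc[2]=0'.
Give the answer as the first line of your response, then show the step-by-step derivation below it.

scc[0]=0,scc[1]=3,scc[2]=4,scc[3]=1,scc[4]=2,scc[5]=0

step 1: low=(low[0]=0,low[1]=?,low[2]=?,low[3]=?,low[4]=?,low[5]=0); scc=(scc[0]=?,scc[1]=?,scc[2]=?,scc[3]=?,scc[4]=?,scc[5]=?)
step 2: low=(low[0]=0,low[1]=?,low[2]=?,low[3]=?,low[4]=?,low[5]=0); scc=(scc[0]=0,scc[1]=?,scc[2]=?,scc[3]=?,scc[4]=?,scc[5]=0)
step 3: low=(low[0]=0,low[1]=2,low[2]=?,low[3]=4,low[4]=3,low[5]=0); scc=(scc[0]=0,scc[1]=?,scc[2]=?,scc[3]=1,scc[4]=?,scc[5]=0)
step 4: low=(low[0]=0,low[1]=2,low[2]=?,low[3]=4,low[4]=3,low[5]=0); scc=(scc[0]=0,scc[1]=?,scc[2]=?,scc[3]=1,scc[4]=2,scc[5]=0)
step 5: low=(low[0]=0,low[1]=2,low[2]=?,low[3]=4,low[4]=3,low[5]=0); scc=(scc[0]=0,scc[1]=3,scc[2]=?,scc[3]=1,scc[4]=2,scc[5]=0)
step 6: low=(low[0]=0,low[1]=2,low[2]=5,low[3]=4,low[4]=3,low[5]=0); scc=(scc[0]=0,scc[1]=3,scc[2]=4,scc[3]=1,scc[4]=2,scc[5]=0)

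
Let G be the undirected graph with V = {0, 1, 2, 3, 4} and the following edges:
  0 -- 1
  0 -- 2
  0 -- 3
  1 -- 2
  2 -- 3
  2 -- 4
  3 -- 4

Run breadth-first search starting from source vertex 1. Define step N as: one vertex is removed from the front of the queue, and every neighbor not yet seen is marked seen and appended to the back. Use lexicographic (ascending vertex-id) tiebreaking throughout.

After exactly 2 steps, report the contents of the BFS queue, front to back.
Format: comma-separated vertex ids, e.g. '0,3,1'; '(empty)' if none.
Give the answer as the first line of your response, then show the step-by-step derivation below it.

2,3

step 1: dequeue 1; queue=[0,2]; order=1
step 2: dequeue 0; queue=[2,3]; order=1,0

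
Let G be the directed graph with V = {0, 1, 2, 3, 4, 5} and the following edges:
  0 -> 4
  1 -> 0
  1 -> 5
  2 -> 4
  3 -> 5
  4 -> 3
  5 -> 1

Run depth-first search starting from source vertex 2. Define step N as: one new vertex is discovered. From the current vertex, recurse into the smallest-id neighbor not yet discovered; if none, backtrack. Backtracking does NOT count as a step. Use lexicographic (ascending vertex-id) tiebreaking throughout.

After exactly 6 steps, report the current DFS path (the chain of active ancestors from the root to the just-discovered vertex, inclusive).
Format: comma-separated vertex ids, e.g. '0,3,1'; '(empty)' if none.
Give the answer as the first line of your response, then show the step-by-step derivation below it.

2,4,3,5,1,0

step 1: discover 2; path=2; order=2
step 2: discover 4; path=2>4; order=2,4
step 3: discover 3; path=2>4>3; order=2,4,3
step 4: discover 5; path=2>4>3>5; order=2,4,3,5
step 5: discover 1; path=2>4>3>5>1; order=2,4,3,5,1
step 6: discover 0; path=2>4>3>5>1>0; order=2,4,3,5,1,0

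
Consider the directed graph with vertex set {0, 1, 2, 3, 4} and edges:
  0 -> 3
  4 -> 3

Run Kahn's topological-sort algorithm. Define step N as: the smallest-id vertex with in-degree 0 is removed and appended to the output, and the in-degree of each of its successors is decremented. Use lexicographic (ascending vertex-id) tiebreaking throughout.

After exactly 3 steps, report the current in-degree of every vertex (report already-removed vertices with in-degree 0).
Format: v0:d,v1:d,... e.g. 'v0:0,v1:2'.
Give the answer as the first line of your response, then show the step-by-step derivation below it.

v0:0,v1:0,v2:0,v3:1,v4:0

step 1: output 0; order=[0]; indeg=(0,0,0,1,0)
step 2: output 1; order=[0,1]; indeg=(0,0,0,1,0)
step 3: output 2; order=[0,1,2]; indeg=(0,0,0,1,0)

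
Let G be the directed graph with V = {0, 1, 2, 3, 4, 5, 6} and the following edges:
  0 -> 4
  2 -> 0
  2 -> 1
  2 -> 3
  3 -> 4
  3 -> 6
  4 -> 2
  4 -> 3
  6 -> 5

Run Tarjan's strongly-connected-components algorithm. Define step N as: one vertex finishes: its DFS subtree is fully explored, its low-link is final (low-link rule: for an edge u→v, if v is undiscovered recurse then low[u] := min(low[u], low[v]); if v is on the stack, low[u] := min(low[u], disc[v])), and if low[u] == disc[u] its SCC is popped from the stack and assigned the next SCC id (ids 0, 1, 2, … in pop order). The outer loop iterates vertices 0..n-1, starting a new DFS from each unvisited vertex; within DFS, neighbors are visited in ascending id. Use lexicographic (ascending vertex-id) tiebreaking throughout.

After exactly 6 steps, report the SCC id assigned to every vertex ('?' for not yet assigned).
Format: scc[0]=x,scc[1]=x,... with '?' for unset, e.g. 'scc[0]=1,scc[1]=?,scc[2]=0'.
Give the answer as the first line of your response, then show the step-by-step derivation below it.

scc[0]=?,scc[1]=0,scc[2]=?,scc[3]=?,scc[4]=?,scc[5]=1,scc[6]=2

step 1: low=(low[0]=0,low[1]=3,low[2]=0,low[3]=?,low[4]=1,low[5]=?,low[6]=?); scc=(scc[0]=?,scc[1]=0,scc[2]=?,scc[3]=?,scc[4]=?,scc[5]=?,scc[6]=?)
step 2: low=(low[0]=0,low[1]=3,low[2]=0,low[3]=1,low[4]=1,low[5]=6,low[6]=5); scc=(scc[0]=?,scc[1]=0,scc[2]=?,scc[3]=?,scc[4]=?,scc[5]=1,scc[6]=?)
step 3: low=(low[0]=0,low[1]=3,low[2]=0,low[3]=1,low[4]=1,low[5]=6,low[6]=5); scc=(scc[0]=?,scc[1]=0,scc[2]=?,scc[3]=?,scc[4]=?,scc[5]=1,scc[6]=2)
step 4: low=(low[0]=0,low[1]=3,low[2]=0,low[3]=1,low[4]=1,low[5]=6,low[6]=5); scc=(scc[0]=?,scc[1]=0,scc[2]=?,scc[3]=?,scc[4]=?,scc[5]=1,scc[6]=2)
step 5: low=(low[0]=0,low[1]=3,low[2]=0,low[3]=1,low[4]=1,low[5]=6,low[6]=5); scc=(scc[0]=?,scc[1]=0,scc[2]=?,scc[3]=?,scc[4]=?,scc[5]=1,scc[6]=2)
step 6: low=(low[0]=0,low[1]=3,low[2]=0,low[3]=1,low[4]=0,low[5]=6,low[6]=5); scc=(scc[0]=?,scc[1]=0,scc[2]=?,scc[3]=?,scc[4]=?,scc[5]=1,scc[6]=2)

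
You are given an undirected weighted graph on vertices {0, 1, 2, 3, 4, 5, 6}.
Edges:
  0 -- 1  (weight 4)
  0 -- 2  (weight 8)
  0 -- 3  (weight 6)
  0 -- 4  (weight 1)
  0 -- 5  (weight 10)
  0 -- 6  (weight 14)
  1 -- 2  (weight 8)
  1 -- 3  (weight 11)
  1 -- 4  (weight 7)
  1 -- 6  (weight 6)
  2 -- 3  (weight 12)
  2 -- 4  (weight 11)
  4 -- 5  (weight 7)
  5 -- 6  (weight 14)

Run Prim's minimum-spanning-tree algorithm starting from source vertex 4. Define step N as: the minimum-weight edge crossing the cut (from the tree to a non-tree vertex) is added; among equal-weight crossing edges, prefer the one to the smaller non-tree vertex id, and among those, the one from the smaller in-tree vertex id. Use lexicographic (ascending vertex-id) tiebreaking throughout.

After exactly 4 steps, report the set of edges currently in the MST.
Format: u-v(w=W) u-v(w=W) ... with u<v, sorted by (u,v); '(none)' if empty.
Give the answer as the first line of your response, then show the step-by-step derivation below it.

0-1(w=4) 0-3(w=6) 0-4(w=1) 1-6(w=6)

step 1: add edge 0-4 (w=1); MST = {0-4(w=1)}
step 2: add edge 0-1 (w=4); MST = {0-1(w=4) 0-4(w=1)}
step 3: add edge 0-3 (w=6); MST = {0-1(w=4) 0-3(w=6) 0-4(w=1)}
step 4: add edge 1-6 (w=6); MST = {0-1(w=4) 0-3(w=6) 0-4(w=1) 1-6(w=6)}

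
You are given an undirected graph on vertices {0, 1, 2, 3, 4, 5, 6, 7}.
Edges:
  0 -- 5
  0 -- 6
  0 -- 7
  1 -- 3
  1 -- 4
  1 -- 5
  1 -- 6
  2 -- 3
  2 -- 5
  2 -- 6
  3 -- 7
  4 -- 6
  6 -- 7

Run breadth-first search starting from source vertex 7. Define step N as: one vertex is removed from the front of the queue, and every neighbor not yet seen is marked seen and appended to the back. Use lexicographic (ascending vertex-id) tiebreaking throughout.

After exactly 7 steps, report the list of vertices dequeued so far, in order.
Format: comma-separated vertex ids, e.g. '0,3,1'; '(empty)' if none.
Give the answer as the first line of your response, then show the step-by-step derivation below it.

7,0,3,6,5,1,2

step 1: dequeue 7; queue=[0,3,6]; order=7
step 2: dequeue 0; queue=[3,6,5]; order=7,0
step 3: dequeue 3; queue=[6,5,1,2]; order=7,0,3
step 4: dequeue 6; queue=[5,1,2,4]; order=7,0,3,6
step 5: dequeue 5; queue=[1,2,4]; order=7,0,3,6,5
step 6: dequeue 1; queue=[2,4]; order=7,0,3,6,5,1
step 7: dequeue 2; queue=[4]; order=7,0,3,6,5,1,2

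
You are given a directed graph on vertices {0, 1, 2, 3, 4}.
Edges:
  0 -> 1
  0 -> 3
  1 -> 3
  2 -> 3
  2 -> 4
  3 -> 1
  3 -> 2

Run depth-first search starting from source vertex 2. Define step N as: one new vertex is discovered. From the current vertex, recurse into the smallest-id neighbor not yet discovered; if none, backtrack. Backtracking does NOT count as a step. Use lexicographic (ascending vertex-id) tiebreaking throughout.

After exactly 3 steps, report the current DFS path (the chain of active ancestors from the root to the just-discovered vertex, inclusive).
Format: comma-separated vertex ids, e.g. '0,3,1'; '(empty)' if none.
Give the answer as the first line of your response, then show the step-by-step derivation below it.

2,3,1

step 1: discover 2; path=2; order=2
step 2: discover 3; path=2>3; order=2,3
step 3: discover 1; path=2>3>1; order=2,3,1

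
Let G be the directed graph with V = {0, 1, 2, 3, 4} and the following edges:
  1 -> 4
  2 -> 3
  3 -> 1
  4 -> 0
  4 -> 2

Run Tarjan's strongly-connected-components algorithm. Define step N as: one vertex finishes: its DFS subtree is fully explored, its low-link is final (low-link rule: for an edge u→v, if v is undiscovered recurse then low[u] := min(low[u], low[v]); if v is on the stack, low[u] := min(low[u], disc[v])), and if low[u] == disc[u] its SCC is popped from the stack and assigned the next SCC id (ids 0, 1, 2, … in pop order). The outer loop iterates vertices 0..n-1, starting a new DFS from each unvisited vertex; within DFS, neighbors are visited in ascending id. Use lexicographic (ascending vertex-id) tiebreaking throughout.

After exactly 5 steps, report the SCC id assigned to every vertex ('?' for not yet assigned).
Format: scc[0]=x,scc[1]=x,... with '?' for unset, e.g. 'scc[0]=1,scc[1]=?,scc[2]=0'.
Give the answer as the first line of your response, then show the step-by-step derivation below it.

scc[0]=0,scc[1]=1,scc[2]=1,scc[3]=1,scc[4]=1

step 1: low=(low[0]=0,low[1]=?,low[2]=?,low[3]=?,low[4]=?); scc=(scc[0]=0,scc[1]=?,scc[2]=?,scc[3]=?,scc[4]=?)
step 2: low=(low[0]=0,low[1]=1,low[2]=3,low[3]=1,low[4]=2); scc=(scc[0]=0,scc[1]=?,scc[2]=?,scc[3]=?,scc[4]=?)
step 3: low=(low[0]=0,low[1]=1,low[2]=1,low[3]=1,low[4]=2); scc=(scc[0]=0,scc[1]=?,scc[2]=?,scc[3]=?,scc[4]=?)
step 4: low=(low[0]=0,low[1]=1,low[2]=1,low[3]=1,low[4]=1); scc=(scc[0]=0,scc[1]=?,scc[2]=?,scc[3]=?,scc[4]=?)
step 5: low=(low[0]=0,low[1]=1,low[2]=1,low[3]=1,low[4]=1); scc=(scc[0]=0,scc[1]=1,scc[2]=1,scc[3]=1,scc[4]=1)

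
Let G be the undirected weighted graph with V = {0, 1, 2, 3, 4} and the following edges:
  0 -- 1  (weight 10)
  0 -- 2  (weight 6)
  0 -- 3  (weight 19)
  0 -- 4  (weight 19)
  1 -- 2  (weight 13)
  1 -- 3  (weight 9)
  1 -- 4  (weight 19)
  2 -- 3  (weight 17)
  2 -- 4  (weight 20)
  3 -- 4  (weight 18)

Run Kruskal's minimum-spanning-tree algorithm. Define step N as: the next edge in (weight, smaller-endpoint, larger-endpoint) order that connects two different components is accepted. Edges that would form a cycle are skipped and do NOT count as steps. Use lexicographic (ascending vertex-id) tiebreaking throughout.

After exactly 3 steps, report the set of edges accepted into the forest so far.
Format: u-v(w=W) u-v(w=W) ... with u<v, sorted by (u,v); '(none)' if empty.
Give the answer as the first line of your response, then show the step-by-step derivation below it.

0-1(w=10) 0-2(w=6) 1-3(w=9)

step 1: add edge 0-2 (w=6); MST = {0-2(w=6)}
step 2: add edge 1-3 (w=9); MST = {0-2(w=6) 1-3(w=9)}
step 3: add edge 0-1 (w=10); MST = {0-1(w=10) 0-2(w=6) 1-3(w=9)}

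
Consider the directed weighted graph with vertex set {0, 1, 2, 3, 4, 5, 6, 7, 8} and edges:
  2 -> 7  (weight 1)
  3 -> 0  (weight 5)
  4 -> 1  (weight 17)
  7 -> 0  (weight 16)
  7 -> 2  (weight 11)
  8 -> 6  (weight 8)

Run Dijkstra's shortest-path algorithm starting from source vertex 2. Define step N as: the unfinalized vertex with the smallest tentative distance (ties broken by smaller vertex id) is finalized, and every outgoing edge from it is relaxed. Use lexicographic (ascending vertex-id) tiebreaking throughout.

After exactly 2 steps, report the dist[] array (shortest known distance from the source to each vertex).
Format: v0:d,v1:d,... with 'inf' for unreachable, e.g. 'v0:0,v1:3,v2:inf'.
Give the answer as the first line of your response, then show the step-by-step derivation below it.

v0:17,v1:inf,v2:0,v3:inf,v4:inf,v5:inf,v6:inf,v7:1,v8:inf

step 1: dist = v0:inf,v1:inf,v2:0,v3:inf,v4:inf,v5:inf,v6:inf,v7:1,v8:inf
step 2: dist = v0:17,v1:inf,v2:0,v3:inf,v4:inf,v5:inf,v6:inf,v7:1,v8:inf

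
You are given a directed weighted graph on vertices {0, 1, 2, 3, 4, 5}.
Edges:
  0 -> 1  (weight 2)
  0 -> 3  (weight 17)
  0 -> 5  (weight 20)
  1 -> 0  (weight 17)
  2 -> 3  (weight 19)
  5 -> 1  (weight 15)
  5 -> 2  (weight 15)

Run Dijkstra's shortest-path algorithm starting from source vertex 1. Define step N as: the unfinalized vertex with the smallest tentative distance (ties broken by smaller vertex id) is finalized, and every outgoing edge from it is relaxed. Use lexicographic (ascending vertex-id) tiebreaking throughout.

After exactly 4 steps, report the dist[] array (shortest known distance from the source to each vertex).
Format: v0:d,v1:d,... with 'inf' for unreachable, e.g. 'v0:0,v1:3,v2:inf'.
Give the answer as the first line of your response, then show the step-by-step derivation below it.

v0:17,v1:0,v2:52,v3:34,v4:inf,v5:37

step 1: dist = v0:17,v1:0,v2:inf,v3:inf,v4:inf,v5:inf
step 2: dist = v0:17,v1:0,v2:inf,v3:34,v4:inf,v5:37
step 3: dist = v0:17,v1:0,v2:inf,v3:34,v4:inf,v5:37
step 4: dist = v0:17,v1:0,v2:52,v3:34,v4:inf,v5:37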